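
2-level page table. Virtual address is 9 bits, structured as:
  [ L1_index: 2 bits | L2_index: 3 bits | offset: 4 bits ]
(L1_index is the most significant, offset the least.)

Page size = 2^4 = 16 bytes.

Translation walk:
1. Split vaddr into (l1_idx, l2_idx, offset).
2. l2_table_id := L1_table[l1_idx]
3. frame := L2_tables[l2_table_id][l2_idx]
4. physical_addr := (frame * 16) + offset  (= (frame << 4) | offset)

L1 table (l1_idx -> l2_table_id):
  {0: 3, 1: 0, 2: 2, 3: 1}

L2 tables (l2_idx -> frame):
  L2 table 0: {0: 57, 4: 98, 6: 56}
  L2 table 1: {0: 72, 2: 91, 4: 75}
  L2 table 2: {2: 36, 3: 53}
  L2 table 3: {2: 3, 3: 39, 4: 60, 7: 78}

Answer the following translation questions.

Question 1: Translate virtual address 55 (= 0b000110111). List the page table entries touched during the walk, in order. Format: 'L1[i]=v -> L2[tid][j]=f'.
vaddr = 55 = 0b000110111
Split: l1_idx=0, l2_idx=3, offset=7

Answer: L1[0]=3 -> L2[3][3]=39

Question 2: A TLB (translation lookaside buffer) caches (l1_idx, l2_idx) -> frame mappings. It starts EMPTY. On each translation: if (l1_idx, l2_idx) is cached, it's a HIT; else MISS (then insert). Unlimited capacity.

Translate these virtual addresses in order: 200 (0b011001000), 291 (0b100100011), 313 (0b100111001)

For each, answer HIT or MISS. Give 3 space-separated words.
vaddr=200: (1,4) not in TLB -> MISS, insert
vaddr=291: (2,2) not in TLB -> MISS, insert
vaddr=313: (2,3) not in TLB -> MISS, insert

Answer: MISS MISS MISS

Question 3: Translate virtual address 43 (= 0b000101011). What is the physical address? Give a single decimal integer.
vaddr = 43 = 0b000101011
Split: l1_idx=0, l2_idx=2, offset=11
L1[0] = 3
L2[3][2] = 3
paddr = 3 * 16 + 11 = 59

Answer: 59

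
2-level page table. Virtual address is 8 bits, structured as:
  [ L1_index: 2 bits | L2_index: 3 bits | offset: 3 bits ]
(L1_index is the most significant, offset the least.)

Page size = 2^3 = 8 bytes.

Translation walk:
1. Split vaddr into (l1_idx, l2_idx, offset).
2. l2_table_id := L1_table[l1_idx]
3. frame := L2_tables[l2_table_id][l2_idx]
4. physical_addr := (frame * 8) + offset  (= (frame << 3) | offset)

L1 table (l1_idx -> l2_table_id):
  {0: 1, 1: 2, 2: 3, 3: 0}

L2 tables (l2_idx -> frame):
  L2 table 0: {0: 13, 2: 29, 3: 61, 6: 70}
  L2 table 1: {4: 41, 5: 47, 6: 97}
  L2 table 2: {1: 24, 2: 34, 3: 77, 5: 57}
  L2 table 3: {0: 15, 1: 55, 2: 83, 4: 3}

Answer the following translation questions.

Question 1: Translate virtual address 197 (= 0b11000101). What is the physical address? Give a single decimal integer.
Answer: 109

Derivation:
vaddr = 197 = 0b11000101
Split: l1_idx=3, l2_idx=0, offset=5
L1[3] = 0
L2[0][0] = 13
paddr = 13 * 8 + 5 = 109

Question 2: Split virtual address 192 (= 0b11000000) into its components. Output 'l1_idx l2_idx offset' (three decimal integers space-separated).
vaddr = 192 = 0b11000000
  top 2 bits -> l1_idx = 3
  next 3 bits -> l2_idx = 0
  bottom 3 bits -> offset = 0

Answer: 3 0 0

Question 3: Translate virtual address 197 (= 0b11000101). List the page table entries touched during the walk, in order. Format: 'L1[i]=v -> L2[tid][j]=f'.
vaddr = 197 = 0b11000101
Split: l1_idx=3, l2_idx=0, offset=5

Answer: L1[3]=0 -> L2[0][0]=13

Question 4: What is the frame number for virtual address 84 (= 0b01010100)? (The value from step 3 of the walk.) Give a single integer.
vaddr = 84: l1_idx=1, l2_idx=2
L1[1] = 2; L2[2][2] = 34

Answer: 34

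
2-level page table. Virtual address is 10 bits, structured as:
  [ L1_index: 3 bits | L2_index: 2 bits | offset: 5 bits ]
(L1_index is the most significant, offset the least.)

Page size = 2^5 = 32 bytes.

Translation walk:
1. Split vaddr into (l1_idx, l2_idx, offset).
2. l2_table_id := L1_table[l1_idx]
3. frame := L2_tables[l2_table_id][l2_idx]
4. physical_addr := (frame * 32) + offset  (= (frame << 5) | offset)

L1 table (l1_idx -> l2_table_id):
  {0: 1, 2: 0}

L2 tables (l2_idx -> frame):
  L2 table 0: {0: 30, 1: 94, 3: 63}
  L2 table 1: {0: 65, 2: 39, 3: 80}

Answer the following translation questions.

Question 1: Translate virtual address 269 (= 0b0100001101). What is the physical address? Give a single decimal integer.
vaddr = 269 = 0b0100001101
Split: l1_idx=2, l2_idx=0, offset=13
L1[2] = 0
L2[0][0] = 30
paddr = 30 * 32 + 13 = 973

Answer: 973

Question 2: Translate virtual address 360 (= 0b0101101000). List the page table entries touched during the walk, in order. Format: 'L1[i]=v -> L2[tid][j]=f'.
Answer: L1[2]=0 -> L2[0][3]=63

Derivation:
vaddr = 360 = 0b0101101000
Split: l1_idx=2, l2_idx=3, offset=8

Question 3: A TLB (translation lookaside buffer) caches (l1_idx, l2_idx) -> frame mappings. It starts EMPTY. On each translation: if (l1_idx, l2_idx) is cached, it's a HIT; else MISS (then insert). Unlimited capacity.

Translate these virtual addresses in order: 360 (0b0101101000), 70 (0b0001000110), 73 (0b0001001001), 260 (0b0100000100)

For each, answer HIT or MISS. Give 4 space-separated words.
vaddr=360: (2,3) not in TLB -> MISS, insert
vaddr=70: (0,2) not in TLB -> MISS, insert
vaddr=73: (0,2) in TLB -> HIT
vaddr=260: (2,0) not in TLB -> MISS, insert

Answer: MISS MISS HIT MISS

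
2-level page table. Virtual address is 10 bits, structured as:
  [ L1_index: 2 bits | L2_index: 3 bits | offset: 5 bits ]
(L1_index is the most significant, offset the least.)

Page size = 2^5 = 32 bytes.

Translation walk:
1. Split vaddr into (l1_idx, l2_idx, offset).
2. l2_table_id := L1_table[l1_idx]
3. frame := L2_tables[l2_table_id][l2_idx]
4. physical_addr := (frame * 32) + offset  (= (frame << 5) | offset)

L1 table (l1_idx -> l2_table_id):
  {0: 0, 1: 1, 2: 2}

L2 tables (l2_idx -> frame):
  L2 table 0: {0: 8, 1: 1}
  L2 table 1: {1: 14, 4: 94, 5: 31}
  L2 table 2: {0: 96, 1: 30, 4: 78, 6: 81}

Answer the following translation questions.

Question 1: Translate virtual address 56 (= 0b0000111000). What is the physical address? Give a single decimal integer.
vaddr = 56 = 0b0000111000
Split: l1_idx=0, l2_idx=1, offset=24
L1[0] = 0
L2[0][1] = 1
paddr = 1 * 32 + 24 = 56

Answer: 56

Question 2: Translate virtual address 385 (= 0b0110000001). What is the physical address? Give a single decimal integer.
Answer: 3009

Derivation:
vaddr = 385 = 0b0110000001
Split: l1_idx=1, l2_idx=4, offset=1
L1[1] = 1
L2[1][4] = 94
paddr = 94 * 32 + 1 = 3009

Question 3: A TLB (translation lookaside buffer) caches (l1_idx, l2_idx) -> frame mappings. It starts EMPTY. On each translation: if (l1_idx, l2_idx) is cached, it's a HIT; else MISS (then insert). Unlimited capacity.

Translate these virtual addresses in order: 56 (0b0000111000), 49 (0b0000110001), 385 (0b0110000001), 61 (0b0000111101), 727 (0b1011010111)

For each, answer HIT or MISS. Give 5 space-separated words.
vaddr=56: (0,1) not in TLB -> MISS, insert
vaddr=49: (0,1) in TLB -> HIT
vaddr=385: (1,4) not in TLB -> MISS, insert
vaddr=61: (0,1) in TLB -> HIT
vaddr=727: (2,6) not in TLB -> MISS, insert

Answer: MISS HIT MISS HIT MISS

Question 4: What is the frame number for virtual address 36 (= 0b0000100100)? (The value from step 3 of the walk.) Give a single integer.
Answer: 1

Derivation:
vaddr = 36: l1_idx=0, l2_idx=1
L1[0] = 0; L2[0][1] = 1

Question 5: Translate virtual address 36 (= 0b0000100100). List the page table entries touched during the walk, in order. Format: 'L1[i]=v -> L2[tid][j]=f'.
Answer: L1[0]=0 -> L2[0][1]=1

Derivation:
vaddr = 36 = 0b0000100100
Split: l1_idx=0, l2_idx=1, offset=4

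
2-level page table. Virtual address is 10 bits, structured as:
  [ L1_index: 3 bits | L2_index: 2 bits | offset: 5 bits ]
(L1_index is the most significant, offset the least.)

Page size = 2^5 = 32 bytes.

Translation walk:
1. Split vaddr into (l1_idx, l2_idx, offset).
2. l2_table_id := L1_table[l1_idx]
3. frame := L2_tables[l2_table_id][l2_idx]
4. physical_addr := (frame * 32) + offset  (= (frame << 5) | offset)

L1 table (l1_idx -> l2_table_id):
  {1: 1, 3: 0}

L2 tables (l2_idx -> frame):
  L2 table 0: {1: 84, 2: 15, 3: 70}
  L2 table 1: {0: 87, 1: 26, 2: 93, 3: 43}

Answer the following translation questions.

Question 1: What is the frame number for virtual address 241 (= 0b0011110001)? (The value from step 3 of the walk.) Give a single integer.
vaddr = 241: l1_idx=1, l2_idx=3
L1[1] = 1; L2[1][3] = 43

Answer: 43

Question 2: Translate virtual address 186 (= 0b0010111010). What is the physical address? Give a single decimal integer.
vaddr = 186 = 0b0010111010
Split: l1_idx=1, l2_idx=1, offset=26
L1[1] = 1
L2[1][1] = 26
paddr = 26 * 32 + 26 = 858

Answer: 858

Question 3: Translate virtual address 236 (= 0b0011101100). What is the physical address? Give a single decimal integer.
Answer: 1388

Derivation:
vaddr = 236 = 0b0011101100
Split: l1_idx=1, l2_idx=3, offset=12
L1[1] = 1
L2[1][3] = 43
paddr = 43 * 32 + 12 = 1388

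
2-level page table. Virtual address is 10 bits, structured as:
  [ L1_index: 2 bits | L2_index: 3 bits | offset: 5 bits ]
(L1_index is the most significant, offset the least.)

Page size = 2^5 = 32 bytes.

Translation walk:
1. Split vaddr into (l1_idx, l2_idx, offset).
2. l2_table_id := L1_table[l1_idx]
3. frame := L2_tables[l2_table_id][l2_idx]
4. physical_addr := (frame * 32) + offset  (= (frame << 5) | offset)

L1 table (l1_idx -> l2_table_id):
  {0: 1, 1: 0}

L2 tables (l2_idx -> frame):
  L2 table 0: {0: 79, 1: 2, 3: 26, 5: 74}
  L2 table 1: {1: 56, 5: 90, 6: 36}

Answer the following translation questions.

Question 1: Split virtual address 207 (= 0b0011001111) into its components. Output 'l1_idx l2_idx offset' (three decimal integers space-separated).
Answer: 0 6 15

Derivation:
vaddr = 207 = 0b0011001111
  top 2 bits -> l1_idx = 0
  next 3 bits -> l2_idx = 6
  bottom 5 bits -> offset = 15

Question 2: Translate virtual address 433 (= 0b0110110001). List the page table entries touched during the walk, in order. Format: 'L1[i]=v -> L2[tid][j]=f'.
Answer: L1[1]=0 -> L2[0][5]=74

Derivation:
vaddr = 433 = 0b0110110001
Split: l1_idx=1, l2_idx=5, offset=17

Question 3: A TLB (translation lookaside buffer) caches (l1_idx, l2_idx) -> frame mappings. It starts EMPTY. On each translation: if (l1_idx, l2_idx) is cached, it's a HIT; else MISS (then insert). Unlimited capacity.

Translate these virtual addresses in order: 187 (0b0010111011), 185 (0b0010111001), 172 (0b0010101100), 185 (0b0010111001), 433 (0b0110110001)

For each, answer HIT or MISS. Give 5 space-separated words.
Answer: MISS HIT HIT HIT MISS

Derivation:
vaddr=187: (0,5) not in TLB -> MISS, insert
vaddr=185: (0,5) in TLB -> HIT
vaddr=172: (0,5) in TLB -> HIT
vaddr=185: (0,5) in TLB -> HIT
vaddr=433: (1,5) not in TLB -> MISS, insert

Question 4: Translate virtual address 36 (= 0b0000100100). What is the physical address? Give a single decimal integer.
vaddr = 36 = 0b0000100100
Split: l1_idx=0, l2_idx=1, offset=4
L1[0] = 1
L2[1][1] = 56
paddr = 56 * 32 + 4 = 1796

Answer: 1796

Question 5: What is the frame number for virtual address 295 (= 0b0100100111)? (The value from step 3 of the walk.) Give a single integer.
vaddr = 295: l1_idx=1, l2_idx=1
L1[1] = 0; L2[0][1] = 2

Answer: 2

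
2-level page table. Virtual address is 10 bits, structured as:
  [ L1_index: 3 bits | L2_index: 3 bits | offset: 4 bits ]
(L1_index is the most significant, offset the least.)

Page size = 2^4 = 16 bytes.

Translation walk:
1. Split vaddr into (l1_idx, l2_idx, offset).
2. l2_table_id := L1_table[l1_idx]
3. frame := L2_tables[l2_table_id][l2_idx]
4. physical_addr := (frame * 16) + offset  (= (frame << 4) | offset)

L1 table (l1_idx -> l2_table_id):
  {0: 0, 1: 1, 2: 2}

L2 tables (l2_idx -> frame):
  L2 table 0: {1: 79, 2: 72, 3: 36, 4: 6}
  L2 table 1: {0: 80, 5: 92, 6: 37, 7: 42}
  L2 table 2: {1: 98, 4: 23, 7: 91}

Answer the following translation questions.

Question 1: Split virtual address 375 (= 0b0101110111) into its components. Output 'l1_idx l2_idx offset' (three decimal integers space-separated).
vaddr = 375 = 0b0101110111
  top 3 bits -> l1_idx = 2
  next 3 bits -> l2_idx = 7
  bottom 4 bits -> offset = 7

Answer: 2 7 7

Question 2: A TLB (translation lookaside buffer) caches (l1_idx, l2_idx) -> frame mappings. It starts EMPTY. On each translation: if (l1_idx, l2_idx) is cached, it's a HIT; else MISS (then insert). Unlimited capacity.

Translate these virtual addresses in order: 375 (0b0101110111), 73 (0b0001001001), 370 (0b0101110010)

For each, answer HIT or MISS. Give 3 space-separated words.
vaddr=375: (2,7) not in TLB -> MISS, insert
vaddr=73: (0,4) not in TLB -> MISS, insert
vaddr=370: (2,7) in TLB -> HIT

Answer: MISS MISS HIT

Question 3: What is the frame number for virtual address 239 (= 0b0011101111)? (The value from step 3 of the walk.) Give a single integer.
Answer: 37

Derivation:
vaddr = 239: l1_idx=1, l2_idx=6
L1[1] = 1; L2[1][6] = 37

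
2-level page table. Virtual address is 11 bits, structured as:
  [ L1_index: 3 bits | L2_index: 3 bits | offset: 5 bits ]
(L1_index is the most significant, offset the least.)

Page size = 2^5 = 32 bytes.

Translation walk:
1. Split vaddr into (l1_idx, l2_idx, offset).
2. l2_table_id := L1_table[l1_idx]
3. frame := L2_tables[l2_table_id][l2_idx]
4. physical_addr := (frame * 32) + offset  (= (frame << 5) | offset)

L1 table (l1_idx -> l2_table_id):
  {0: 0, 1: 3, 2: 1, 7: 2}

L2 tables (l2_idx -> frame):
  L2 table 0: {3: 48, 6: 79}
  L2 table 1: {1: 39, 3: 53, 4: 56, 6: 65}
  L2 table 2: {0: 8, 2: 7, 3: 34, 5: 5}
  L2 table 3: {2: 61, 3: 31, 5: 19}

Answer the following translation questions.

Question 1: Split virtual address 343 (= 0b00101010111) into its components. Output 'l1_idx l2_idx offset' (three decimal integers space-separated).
Answer: 1 2 23

Derivation:
vaddr = 343 = 0b00101010111
  top 3 bits -> l1_idx = 1
  next 3 bits -> l2_idx = 2
  bottom 5 bits -> offset = 23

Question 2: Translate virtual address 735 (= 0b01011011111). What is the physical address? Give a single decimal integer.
vaddr = 735 = 0b01011011111
Split: l1_idx=2, l2_idx=6, offset=31
L1[2] = 1
L2[1][6] = 65
paddr = 65 * 32 + 31 = 2111

Answer: 2111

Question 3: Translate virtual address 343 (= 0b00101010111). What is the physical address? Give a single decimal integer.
Answer: 1975

Derivation:
vaddr = 343 = 0b00101010111
Split: l1_idx=1, l2_idx=2, offset=23
L1[1] = 3
L2[3][2] = 61
paddr = 61 * 32 + 23 = 1975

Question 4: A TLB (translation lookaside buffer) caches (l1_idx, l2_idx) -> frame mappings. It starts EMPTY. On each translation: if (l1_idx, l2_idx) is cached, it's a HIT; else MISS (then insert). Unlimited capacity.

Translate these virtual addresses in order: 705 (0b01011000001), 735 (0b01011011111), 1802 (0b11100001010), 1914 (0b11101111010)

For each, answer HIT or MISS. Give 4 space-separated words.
vaddr=705: (2,6) not in TLB -> MISS, insert
vaddr=735: (2,6) in TLB -> HIT
vaddr=1802: (7,0) not in TLB -> MISS, insert
vaddr=1914: (7,3) not in TLB -> MISS, insert

Answer: MISS HIT MISS MISS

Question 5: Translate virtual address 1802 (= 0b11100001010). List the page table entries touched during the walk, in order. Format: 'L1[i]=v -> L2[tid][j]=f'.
Answer: L1[7]=2 -> L2[2][0]=8

Derivation:
vaddr = 1802 = 0b11100001010
Split: l1_idx=7, l2_idx=0, offset=10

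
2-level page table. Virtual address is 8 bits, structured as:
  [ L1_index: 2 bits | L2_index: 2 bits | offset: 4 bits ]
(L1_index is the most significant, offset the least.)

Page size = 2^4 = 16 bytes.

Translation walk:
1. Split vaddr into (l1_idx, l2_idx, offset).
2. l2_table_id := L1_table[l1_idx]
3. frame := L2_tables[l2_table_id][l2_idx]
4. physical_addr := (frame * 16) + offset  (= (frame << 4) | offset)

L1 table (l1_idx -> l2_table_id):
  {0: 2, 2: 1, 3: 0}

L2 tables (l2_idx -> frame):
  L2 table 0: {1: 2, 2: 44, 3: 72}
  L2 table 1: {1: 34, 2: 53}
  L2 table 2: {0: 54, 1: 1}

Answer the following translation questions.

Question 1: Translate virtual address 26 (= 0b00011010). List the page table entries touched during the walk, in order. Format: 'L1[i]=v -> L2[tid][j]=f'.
Answer: L1[0]=2 -> L2[2][1]=1

Derivation:
vaddr = 26 = 0b00011010
Split: l1_idx=0, l2_idx=1, offset=10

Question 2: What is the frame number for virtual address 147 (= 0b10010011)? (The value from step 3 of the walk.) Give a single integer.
vaddr = 147: l1_idx=2, l2_idx=1
L1[2] = 1; L2[1][1] = 34

Answer: 34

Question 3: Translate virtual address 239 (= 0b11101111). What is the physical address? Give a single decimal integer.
vaddr = 239 = 0b11101111
Split: l1_idx=3, l2_idx=2, offset=15
L1[3] = 0
L2[0][2] = 44
paddr = 44 * 16 + 15 = 719

Answer: 719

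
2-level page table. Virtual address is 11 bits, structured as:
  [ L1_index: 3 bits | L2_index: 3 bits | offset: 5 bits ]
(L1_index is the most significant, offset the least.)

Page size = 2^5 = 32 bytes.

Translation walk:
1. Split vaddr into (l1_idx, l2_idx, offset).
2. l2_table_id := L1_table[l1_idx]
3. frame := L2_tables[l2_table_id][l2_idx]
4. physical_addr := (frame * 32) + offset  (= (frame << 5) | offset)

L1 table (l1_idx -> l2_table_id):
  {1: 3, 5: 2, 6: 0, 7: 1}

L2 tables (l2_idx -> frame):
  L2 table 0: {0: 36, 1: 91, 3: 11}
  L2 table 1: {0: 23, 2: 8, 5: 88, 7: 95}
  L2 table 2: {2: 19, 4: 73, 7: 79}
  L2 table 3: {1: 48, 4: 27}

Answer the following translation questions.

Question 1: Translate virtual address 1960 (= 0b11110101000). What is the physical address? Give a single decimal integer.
vaddr = 1960 = 0b11110101000
Split: l1_idx=7, l2_idx=5, offset=8
L1[7] = 1
L2[1][5] = 88
paddr = 88 * 32 + 8 = 2824

Answer: 2824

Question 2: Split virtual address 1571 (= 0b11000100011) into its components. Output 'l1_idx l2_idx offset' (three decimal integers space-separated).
vaddr = 1571 = 0b11000100011
  top 3 bits -> l1_idx = 6
  next 3 bits -> l2_idx = 1
  bottom 5 bits -> offset = 3

Answer: 6 1 3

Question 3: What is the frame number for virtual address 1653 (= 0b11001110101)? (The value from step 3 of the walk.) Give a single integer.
Answer: 11

Derivation:
vaddr = 1653: l1_idx=6, l2_idx=3
L1[6] = 0; L2[0][3] = 11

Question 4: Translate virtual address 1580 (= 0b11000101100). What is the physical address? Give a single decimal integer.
vaddr = 1580 = 0b11000101100
Split: l1_idx=6, l2_idx=1, offset=12
L1[6] = 0
L2[0][1] = 91
paddr = 91 * 32 + 12 = 2924

Answer: 2924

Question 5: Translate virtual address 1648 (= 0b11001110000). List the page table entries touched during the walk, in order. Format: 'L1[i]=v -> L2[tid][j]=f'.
Answer: L1[6]=0 -> L2[0][3]=11

Derivation:
vaddr = 1648 = 0b11001110000
Split: l1_idx=6, l2_idx=3, offset=16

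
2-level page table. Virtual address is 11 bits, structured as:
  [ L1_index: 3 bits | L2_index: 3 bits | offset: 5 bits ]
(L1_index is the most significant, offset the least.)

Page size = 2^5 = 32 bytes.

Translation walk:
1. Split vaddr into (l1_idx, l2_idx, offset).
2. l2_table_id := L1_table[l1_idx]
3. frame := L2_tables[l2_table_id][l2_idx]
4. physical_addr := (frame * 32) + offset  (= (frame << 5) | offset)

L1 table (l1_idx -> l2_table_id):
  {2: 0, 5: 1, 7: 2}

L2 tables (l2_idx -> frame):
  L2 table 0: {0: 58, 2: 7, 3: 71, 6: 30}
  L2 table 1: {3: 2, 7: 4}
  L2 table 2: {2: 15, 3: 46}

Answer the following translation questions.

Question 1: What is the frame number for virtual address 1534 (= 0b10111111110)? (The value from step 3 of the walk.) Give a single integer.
Answer: 4

Derivation:
vaddr = 1534: l1_idx=5, l2_idx=7
L1[5] = 1; L2[1][7] = 4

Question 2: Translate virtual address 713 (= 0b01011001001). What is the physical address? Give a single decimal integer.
vaddr = 713 = 0b01011001001
Split: l1_idx=2, l2_idx=6, offset=9
L1[2] = 0
L2[0][6] = 30
paddr = 30 * 32 + 9 = 969

Answer: 969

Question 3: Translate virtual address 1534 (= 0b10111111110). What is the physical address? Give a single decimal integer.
Answer: 158

Derivation:
vaddr = 1534 = 0b10111111110
Split: l1_idx=5, l2_idx=7, offset=30
L1[5] = 1
L2[1][7] = 4
paddr = 4 * 32 + 30 = 158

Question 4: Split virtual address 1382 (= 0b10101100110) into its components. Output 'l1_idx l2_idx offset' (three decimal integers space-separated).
Answer: 5 3 6

Derivation:
vaddr = 1382 = 0b10101100110
  top 3 bits -> l1_idx = 5
  next 3 bits -> l2_idx = 3
  bottom 5 bits -> offset = 6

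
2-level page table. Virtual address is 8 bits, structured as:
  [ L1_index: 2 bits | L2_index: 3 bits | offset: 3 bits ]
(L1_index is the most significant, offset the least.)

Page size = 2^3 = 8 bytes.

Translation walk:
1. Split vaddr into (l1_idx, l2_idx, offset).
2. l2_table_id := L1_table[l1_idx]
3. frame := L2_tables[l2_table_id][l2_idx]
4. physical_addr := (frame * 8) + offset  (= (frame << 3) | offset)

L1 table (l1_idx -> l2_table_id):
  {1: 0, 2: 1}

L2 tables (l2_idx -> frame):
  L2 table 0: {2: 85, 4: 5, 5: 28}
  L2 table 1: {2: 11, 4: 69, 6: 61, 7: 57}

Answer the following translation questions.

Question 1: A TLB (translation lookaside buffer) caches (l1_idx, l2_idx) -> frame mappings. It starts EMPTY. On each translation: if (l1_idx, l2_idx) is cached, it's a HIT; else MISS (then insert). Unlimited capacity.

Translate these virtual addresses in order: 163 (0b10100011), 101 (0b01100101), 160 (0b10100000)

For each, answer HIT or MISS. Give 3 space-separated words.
vaddr=163: (2,4) not in TLB -> MISS, insert
vaddr=101: (1,4) not in TLB -> MISS, insert
vaddr=160: (2,4) in TLB -> HIT

Answer: MISS MISS HIT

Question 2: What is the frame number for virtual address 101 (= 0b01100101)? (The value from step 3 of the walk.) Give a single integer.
vaddr = 101: l1_idx=1, l2_idx=4
L1[1] = 0; L2[0][4] = 5

Answer: 5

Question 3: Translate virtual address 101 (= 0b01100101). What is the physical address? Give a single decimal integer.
vaddr = 101 = 0b01100101
Split: l1_idx=1, l2_idx=4, offset=5
L1[1] = 0
L2[0][4] = 5
paddr = 5 * 8 + 5 = 45

Answer: 45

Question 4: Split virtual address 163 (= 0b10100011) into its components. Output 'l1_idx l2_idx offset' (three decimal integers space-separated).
Answer: 2 4 3

Derivation:
vaddr = 163 = 0b10100011
  top 2 bits -> l1_idx = 2
  next 3 bits -> l2_idx = 4
  bottom 3 bits -> offset = 3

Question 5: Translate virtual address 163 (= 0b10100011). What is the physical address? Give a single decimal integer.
Answer: 555

Derivation:
vaddr = 163 = 0b10100011
Split: l1_idx=2, l2_idx=4, offset=3
L1[2] = 1
L2[1][4] = 69
paddr = 69 * 8 + 3 = 555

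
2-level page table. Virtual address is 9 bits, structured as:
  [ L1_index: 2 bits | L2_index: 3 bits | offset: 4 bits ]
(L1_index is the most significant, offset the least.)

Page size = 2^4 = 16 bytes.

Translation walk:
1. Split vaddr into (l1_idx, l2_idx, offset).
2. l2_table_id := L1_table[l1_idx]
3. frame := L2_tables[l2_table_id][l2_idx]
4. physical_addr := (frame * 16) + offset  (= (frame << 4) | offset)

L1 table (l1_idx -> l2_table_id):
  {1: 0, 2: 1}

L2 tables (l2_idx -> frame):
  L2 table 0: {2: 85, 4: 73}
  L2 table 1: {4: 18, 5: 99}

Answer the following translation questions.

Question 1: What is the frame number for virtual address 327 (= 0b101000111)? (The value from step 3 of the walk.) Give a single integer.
Answer: 18

Derivation:
vaddr = 327: l1_idx=2, l2_idx=4
L1[2] = 1; L2[1][4] = 18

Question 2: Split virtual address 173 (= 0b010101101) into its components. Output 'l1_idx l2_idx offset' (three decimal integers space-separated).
Answer: 1 2 13

Derivation:
vaddr = 173 = 0b010101101
  top 2 bits -> l1_idx = 1
  next 3 bits -> l2_idx = 2
  bottom 4 bits -> offset = 13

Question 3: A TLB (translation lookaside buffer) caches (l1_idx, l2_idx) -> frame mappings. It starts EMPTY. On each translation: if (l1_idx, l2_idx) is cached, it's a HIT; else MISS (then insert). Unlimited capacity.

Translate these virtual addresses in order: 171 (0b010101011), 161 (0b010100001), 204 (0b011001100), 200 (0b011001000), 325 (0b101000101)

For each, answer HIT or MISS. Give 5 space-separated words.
vaddr=171: (1,2) not in TLB -> MISS, insert
vaddr=161: (1,2) in TLB -> HIT
vaddr=204: (1,4) not in TLB -> MISS, insert
vaddr=200: (1,4) in TLB -> HIT
vaddr=325: (2,4) not in TLB -> MISS, insert

Answer: MISS HIT MISS HIT MISS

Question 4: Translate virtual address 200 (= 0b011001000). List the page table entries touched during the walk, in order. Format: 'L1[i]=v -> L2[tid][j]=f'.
Answer: L1[1]=0 -> L2[0][4]=73

Derivation:
vaddr = 200 = 0b011001000
Split: l1_idx=1, l2_idx=4, offset=8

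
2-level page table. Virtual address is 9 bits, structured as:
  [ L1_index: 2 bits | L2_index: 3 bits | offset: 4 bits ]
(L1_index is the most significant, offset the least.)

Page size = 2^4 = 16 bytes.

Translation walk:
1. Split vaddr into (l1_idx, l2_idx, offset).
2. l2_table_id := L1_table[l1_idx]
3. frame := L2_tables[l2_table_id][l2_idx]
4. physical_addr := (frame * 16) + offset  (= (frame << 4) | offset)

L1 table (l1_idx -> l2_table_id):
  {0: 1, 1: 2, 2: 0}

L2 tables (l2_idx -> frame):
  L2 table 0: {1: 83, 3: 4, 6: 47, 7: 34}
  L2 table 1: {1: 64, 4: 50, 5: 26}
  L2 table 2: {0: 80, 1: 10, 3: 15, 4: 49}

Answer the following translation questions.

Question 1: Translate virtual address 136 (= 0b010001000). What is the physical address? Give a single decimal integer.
Answer: 1288

Derivation:
vaddr = 136 = 0b010001000
Split: l1_idx=1, l2_idx=0, offset=8
L1[1] = 2
L2[2][0] = 80
paddr = 80 * 16 + 8 = 1288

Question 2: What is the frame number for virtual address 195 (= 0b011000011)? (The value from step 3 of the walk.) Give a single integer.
Answer: 49

Derivation:
vaddr = 195: l1_idx=1, l2_idx=4
L1[1] = 2; L2[2][4] = 49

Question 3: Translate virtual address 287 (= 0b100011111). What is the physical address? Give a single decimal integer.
vaddr = 287 = 0b100011111
Split: l1_idx=2, l2_idx=1, offset=15
L1[2] = 0
L2[0][1] = 83
paddr = 83 * 16 + 15 = 1343

Answer: 1343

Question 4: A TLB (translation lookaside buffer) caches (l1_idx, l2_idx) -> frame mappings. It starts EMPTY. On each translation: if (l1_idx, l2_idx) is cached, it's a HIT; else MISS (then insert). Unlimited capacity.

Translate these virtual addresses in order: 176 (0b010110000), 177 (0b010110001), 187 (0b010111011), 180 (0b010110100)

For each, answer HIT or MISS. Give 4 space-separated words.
Answer: MISS HIT HIT HIT

Derivation:
vaddr=176: (1,3) not in TLB -> MISS, insert
vaddr=177: (1,3) in TLB -> HIT
vaddr=187: (1,3) in TLB -> HIT
vaddr=180: (1,3) in TLB -> HIT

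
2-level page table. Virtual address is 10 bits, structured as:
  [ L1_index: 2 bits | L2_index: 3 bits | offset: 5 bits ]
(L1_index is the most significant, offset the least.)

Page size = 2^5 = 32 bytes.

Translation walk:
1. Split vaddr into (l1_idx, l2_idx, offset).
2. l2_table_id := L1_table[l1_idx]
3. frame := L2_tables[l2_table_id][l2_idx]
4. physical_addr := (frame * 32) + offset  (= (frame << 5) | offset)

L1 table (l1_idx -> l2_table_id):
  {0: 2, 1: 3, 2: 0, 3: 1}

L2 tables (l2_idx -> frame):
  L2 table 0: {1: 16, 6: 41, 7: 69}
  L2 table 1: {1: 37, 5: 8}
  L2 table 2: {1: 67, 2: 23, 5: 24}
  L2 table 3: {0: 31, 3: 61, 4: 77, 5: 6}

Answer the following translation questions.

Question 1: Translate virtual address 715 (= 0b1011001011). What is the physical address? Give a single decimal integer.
Answer: 1323

Derivation:
vaddr = 715 = 0b1011001011
Split: l1_idx=2, l2_idx=6, offset=11
L1[2] = 0
L2[0][6] = 41
paddr = 41 * 32 + 11 = 1323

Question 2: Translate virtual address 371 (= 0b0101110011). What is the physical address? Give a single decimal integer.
Answer: 1971

Derivation:
vaddr = 371 = 0b0101110011
Split: l1_idx=1, l2_idx=3, offset=19
L1[1] = 3
L2[3][3] = 61
paddr = 61 * 32 + 19 = 1971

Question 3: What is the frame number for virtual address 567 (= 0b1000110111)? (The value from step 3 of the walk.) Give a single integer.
Answer: 16

Derivation:
vaddr = 567: l1_idx=2, l2_idx=1
L1[2] = 0; L2[0][1] = 16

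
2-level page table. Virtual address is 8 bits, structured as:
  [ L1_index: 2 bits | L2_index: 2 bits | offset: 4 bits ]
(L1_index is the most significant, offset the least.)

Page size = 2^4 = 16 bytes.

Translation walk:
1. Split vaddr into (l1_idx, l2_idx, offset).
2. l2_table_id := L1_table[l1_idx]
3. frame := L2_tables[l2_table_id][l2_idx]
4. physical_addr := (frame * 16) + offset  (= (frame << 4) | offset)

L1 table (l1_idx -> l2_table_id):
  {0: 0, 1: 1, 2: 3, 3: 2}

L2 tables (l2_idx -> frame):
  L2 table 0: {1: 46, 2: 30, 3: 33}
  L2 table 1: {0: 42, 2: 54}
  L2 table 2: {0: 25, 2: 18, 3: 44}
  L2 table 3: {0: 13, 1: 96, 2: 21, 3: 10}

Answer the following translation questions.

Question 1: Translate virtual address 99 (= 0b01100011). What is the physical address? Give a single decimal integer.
vaddr = 99 = 0b01100011
Split: l1_idx=1, l2_idx=2, offset=3
L1[1] = 1
L2[1][2] = 54
paddr = 54 * 16 + 3 = 867

Answer: 867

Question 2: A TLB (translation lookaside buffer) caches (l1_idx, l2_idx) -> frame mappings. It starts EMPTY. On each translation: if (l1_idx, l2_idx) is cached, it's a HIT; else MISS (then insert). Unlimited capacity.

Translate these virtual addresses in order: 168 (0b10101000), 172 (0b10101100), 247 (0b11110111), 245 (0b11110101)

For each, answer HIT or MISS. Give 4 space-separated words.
vaddr=168: (2,2) not in TLB -> MISS, insert
vaddr=172: (2,2) in TLB -> HIT
vaddr=247: (3,3) not in TLB -> MISS, insert
vaddr=245: (3,3) in TLB -> HIT

Answer: MISS HIT MISS HIT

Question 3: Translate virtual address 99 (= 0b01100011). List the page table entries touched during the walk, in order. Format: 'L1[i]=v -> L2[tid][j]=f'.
vaddr = 99 = 0b01100011
Split: l1_idx=1, l2_idx=2, offset=3

Answer: L1[1]=1 -> L2[1][2]=54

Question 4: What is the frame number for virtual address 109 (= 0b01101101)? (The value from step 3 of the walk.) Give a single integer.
Answer: 54

Derivation:
vaddr = 109: l1_idx=1, l2_idx=2
L1[1] = 1; L2[1][2] = 54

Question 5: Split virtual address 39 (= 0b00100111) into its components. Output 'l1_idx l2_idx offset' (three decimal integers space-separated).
Answer: 0 2 7

Derivation:
vaddr = 39 = 0b00100111
  top 2 bits -> l1_idx = 0
  next 2 bits -> l2_idx = 2
  bottom 4 bits -> offset = 7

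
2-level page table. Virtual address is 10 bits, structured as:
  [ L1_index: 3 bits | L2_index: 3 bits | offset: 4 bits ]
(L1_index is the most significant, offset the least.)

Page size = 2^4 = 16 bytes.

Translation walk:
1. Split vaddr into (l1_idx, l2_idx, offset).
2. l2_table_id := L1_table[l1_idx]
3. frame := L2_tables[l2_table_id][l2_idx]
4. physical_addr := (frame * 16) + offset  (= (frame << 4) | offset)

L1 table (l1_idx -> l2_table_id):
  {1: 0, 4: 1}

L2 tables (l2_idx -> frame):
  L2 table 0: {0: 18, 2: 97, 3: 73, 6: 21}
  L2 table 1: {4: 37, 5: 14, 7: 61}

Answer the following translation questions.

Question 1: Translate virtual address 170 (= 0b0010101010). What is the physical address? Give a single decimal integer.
Answer: 1562

Derivation:
vaddr = 170 = 0b0010101010
Split: l1_idx=1, l2_idx=2, offset=10
L1[1] = 0
L2[0][2] = 97
paddr = 97 * 16 + 10 = 1562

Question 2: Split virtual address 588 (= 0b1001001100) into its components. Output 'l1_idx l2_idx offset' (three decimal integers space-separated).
Answer: 4 4 12

Derivation:
vaddr = 588 = 0b1001001100
  top 3 bits -> l1_idx = 4
  next 3 bits -> l2_idx = 4
  bottom 4 bits -> offset = 12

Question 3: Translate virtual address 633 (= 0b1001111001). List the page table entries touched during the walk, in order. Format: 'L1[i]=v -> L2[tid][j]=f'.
vaddr = 633 = 0b1001111001
Split: l1_idx=4, l2_idx=7, offset=9

Answer: L1[4]=1 -> L2[1][7]=61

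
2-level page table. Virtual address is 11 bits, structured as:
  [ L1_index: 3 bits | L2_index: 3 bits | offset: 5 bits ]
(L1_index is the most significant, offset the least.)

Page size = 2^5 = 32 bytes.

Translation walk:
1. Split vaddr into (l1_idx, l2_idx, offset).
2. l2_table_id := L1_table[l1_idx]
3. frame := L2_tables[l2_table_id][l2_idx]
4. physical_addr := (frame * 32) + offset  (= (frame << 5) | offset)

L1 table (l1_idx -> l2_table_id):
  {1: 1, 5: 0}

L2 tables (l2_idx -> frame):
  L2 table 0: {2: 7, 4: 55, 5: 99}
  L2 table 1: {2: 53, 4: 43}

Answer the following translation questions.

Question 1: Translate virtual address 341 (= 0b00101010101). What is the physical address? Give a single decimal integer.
Answer: 1717

Derivation:
vaddr = 341 = 0b00101010101
Split: l1_idx=1, l2_idx=2, offset=21
L1[1] = 1
L2[1][2] = 53
paddr = 53 * 32 + 21 = 1717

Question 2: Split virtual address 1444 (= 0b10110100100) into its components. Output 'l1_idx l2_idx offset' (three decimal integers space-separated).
Answer: 5 5 4

Derivation:
vaddr = 1444 = 0b10110100100
  top 3 bits -> l1_idx = 5
  next 3 bits -> l2_idx = 5
  bottom 5 bits -> offset = 4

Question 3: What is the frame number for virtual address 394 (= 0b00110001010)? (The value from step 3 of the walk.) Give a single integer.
vaddr = 394: l1_idx=1, l2_idx=4
L1[1] = 1; L2[1][4] = 43

Answer: 43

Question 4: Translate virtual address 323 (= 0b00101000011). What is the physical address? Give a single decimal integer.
vaddr = 323 = 0b00101000011
Split: l1_idx=1, l2_idx=2, offset=3
L1[1] = 1
L2[1][2] = 53
paddr = 53 * 32 + 3 = 1699

Answer: 1699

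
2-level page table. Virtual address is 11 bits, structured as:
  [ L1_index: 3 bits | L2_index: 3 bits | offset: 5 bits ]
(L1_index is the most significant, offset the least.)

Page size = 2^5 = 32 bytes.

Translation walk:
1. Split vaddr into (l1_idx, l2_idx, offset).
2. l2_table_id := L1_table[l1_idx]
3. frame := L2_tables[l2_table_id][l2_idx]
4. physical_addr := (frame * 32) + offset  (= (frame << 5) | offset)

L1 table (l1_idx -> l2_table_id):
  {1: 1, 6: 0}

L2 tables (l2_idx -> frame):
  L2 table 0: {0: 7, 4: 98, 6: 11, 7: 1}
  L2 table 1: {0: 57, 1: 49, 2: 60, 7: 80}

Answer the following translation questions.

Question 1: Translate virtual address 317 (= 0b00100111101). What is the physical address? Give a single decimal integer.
Answer: 1597

Derivation:
vaddr = 317 = 0b00100111101
Split: l1_idx=1, l2_idx=1, offset=29
L1[1] = 1
L2[1][1] = 49
paddr = 49 * 32 + 29 = 1597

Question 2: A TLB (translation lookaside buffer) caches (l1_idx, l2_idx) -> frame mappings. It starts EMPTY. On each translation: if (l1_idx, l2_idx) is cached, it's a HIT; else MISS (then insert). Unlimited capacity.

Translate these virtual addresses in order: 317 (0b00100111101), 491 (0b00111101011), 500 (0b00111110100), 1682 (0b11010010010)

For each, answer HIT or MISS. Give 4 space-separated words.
vaddr=317: (1,1) not in TLB -> MISS, insert
vaddr=491: (1,7) not in TLB -> MISS, insert
vaddr=500: (1,7) in TLB -> HIT
vaddr=1682: (6,4) not in TLB -> MISS, insert

Answer: MISS MISS HIT MISS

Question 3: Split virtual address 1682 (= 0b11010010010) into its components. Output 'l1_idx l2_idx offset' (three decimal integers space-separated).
vaddr = 1682 = 0b11010010010
  top 3 bits -> l1_idx = 6
  next 3 bits -> l2_idx = 4
  bottom 5 bits -> offset = 18

Answer: 6 4 18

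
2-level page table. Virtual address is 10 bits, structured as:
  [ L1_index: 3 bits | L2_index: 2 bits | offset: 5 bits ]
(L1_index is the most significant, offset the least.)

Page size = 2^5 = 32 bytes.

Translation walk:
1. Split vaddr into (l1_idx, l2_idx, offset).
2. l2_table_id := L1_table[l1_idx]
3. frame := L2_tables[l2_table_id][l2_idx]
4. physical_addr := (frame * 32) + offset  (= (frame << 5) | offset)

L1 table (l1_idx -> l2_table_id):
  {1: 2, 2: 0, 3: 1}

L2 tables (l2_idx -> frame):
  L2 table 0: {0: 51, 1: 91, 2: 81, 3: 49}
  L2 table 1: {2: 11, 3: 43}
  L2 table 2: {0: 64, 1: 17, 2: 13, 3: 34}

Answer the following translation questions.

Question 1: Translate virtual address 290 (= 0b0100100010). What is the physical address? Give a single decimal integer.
vaddr = 290 = 0b0100100010
Split: l1_idx=2, l2_idx=1, offset=2
L1[2] = 0
L2[0][1] = 91
paddr = 91 * 32 + 2 = 2914

Answer: 2914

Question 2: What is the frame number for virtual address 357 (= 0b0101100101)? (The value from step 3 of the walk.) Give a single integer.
Answer: 49

Derivation:
vaddr = 357: l1_idx=2, l2_idx=3
L1[2] = 0; L2[0][3] = 49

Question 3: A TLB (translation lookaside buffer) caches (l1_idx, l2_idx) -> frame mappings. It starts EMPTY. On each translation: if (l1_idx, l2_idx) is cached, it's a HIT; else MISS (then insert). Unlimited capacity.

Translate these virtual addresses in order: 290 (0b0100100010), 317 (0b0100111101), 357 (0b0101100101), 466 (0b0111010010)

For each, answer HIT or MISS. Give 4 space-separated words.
Answer: MISS HIT MISS MISS

Derivation:
vaddr=290: (2,1) not in TLB -> MISS, insert
vaddr=317: (2,1) in TLB -> HIT
vaddr=357: (2,3) not in TLB -> MISS, insert
vaddr=466: (3,2) not in TLB -> MISS, insert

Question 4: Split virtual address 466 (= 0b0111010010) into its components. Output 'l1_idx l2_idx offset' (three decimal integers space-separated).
vaddr = 466 = 0b0111010010
  top 3 bits -> l1_idx = 3
  next 2 bits -> l2_idx = 2
  bottom 5 bits -> offset = 18

Answer: 3 2 18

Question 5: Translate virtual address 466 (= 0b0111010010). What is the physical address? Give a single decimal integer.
Answer: 370

Derivation:
vaddr = 466 = 0b0111010010
Split: l1_idx=3, l2_idx=2, offset=18
L1[3] = 1
L2[1][2] = 11
paddr = 11 * 32 + 18 = 370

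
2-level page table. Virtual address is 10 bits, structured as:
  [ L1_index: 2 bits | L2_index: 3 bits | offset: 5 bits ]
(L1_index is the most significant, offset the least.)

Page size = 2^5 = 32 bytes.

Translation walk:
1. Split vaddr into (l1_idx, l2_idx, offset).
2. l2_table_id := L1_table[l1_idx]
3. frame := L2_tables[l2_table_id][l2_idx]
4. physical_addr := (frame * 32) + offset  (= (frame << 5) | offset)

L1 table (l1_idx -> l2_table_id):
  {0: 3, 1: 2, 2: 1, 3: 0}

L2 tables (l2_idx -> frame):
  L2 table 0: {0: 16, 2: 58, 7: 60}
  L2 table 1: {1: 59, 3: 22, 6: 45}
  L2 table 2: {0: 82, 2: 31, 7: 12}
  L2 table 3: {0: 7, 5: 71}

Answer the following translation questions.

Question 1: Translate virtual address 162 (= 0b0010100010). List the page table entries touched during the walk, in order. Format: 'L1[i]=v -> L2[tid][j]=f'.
Answer: L1[0]=3 -> L2[3][5]=71

Derivation:
vaddr = 162 = 0b0010100010
Split: l1_idx=0, l2_idx=5, offset=2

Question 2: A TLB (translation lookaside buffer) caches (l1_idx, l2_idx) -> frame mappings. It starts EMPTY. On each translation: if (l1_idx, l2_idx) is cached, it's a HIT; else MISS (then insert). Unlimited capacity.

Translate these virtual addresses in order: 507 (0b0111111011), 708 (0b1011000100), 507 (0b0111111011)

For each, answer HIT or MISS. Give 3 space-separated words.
Answer: MISS MISS HIT

Derivation:
vaddr=507: (1,7) not in TLB -> MISS, insert
vaddr=708: (2,6) not in TLB -> MISS, insert
vaddr=507: (1,7) in TLB -> HIT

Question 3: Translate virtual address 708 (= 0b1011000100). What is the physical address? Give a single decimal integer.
Answer: 1444

Derivation:
vaddr = 708 = 0b1011000100
Split: l1_idx=2, l2_idx=6, offset=4
L1[2] = 1
L2[1][6] = 45
paddr = 45 * 32 + 4 = 1444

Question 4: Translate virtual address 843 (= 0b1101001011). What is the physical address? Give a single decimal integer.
vaddr = 843 = 0b1101001011
Split: l1_idx=3, l2_idx=2, offset=11
L1[3] = 0
L2[0][2] = 58
paddr = 58 * 32 + 11 = 1867

Answer: 1867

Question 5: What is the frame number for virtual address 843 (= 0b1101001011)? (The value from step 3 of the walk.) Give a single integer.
Answer: 58

Derivation:
vaddr = 843: l1_idx=3, l2_idx=2
L1[3] = 0; L2[0][2] = 58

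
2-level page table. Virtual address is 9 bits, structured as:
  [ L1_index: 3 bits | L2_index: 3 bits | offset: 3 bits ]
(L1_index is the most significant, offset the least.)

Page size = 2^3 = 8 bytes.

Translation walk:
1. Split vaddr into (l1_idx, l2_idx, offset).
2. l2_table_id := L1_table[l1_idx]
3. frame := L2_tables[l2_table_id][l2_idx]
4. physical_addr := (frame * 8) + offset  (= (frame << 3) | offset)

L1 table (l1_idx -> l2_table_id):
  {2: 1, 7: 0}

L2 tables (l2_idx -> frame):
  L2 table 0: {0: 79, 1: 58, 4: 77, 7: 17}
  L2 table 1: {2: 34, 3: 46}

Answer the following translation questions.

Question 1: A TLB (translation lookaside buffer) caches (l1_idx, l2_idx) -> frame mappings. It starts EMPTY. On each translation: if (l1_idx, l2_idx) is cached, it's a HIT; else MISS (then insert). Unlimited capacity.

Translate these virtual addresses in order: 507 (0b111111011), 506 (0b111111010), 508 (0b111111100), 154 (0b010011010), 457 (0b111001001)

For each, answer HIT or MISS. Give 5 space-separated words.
Answer: MISS HIT HIT MISS MISS

Derivation:
vaddr=507: (7,7) not in TLB -> MISS, insert
vaddr=506: (7,7) in TLB -> HIT
vaddr=508: (7,7) in TLB -> HIT
vaddr=154: (2,3) not in TLB -> MISS, insert
vaddr=457: (7,1) not in TLB -> MISS, insert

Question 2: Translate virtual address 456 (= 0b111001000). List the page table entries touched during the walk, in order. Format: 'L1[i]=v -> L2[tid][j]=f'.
vaddr = 456 = 0b111001000
Split: l1_idx=7, l2_idx=1, offset=0

Answer: L1[7]=0 -> L2[0][1]=58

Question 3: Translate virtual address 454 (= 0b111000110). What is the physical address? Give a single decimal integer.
vaddr = 454 = 0b111000110
Split: l1_idx=7, l2_idx=0, offset=6
L1[7] = 0
L2[0][0] = 79
paddr = 79 * 8 + 6 = 638

Answer: 638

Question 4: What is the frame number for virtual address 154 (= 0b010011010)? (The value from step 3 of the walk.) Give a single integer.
vaddr = 154: l1_idx=2, l2_idx=3
L1[2] = 1; L2[1][3] = 46

Answer: 46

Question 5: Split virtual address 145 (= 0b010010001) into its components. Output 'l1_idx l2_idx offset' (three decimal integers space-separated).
vaddr = 145 = 0b010010001
  top 3 bits -> l1_idx = 2
  next 3 bits -> l2_idx = 2
  bottom 3 bits -> offset = 1

Answer: 2 2 1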